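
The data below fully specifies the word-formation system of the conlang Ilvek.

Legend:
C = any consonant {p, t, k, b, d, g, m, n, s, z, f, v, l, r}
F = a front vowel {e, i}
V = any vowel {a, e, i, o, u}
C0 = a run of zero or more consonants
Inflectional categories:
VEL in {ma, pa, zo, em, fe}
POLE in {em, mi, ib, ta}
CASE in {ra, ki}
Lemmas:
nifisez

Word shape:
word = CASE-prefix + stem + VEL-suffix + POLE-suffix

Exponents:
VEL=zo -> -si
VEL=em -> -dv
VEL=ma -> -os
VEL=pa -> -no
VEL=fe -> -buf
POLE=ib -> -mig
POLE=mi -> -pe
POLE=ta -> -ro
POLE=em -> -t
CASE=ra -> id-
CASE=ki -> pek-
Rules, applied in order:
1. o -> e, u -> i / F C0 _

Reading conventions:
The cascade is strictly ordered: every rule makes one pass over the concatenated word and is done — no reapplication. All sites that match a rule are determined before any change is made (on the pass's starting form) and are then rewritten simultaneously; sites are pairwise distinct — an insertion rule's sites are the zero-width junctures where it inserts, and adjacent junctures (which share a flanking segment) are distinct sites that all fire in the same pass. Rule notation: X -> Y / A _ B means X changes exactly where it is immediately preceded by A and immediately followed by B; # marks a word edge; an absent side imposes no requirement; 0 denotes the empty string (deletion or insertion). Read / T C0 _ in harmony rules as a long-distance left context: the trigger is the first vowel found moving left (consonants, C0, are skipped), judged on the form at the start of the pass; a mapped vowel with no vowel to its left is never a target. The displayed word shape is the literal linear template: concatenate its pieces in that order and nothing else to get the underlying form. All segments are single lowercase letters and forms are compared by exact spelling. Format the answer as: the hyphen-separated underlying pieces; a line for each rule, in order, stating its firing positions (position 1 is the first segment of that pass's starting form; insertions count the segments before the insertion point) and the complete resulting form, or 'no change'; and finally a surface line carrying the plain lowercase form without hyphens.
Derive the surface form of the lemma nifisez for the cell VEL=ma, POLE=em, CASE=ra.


underlying: id-nifisez-os-t
1. o -> e, u -> i / F C0 _: fires at position(s) 10: idnifisezest
surface: idnifisezest


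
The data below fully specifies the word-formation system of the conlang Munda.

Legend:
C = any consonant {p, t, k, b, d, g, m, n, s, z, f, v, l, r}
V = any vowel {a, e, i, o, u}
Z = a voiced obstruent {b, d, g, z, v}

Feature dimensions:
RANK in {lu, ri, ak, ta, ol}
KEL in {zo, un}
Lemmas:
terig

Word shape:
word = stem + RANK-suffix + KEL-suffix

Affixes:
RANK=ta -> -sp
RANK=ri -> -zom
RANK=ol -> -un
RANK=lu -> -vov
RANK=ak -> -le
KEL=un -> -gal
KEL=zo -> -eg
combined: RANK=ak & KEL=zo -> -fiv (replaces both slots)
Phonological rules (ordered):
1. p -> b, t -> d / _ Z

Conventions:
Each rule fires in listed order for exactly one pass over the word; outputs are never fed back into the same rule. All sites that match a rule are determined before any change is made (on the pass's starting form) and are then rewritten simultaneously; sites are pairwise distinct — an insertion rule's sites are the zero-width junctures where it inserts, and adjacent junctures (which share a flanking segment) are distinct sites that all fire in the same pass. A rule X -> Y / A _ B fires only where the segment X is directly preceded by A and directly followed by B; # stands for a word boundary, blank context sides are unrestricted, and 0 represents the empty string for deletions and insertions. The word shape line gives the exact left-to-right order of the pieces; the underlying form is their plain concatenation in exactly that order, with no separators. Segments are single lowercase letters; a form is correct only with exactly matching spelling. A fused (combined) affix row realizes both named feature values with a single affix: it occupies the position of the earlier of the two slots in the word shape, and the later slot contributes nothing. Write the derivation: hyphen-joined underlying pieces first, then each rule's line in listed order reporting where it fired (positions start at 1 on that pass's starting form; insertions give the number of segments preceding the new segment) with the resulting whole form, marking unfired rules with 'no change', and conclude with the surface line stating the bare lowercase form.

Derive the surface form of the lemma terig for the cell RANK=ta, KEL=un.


underlying: terig-sp-gal
1. p -> b, t -> d / _ Z: fires at position(s) 7: terigsbgal
surface: terigsbgal


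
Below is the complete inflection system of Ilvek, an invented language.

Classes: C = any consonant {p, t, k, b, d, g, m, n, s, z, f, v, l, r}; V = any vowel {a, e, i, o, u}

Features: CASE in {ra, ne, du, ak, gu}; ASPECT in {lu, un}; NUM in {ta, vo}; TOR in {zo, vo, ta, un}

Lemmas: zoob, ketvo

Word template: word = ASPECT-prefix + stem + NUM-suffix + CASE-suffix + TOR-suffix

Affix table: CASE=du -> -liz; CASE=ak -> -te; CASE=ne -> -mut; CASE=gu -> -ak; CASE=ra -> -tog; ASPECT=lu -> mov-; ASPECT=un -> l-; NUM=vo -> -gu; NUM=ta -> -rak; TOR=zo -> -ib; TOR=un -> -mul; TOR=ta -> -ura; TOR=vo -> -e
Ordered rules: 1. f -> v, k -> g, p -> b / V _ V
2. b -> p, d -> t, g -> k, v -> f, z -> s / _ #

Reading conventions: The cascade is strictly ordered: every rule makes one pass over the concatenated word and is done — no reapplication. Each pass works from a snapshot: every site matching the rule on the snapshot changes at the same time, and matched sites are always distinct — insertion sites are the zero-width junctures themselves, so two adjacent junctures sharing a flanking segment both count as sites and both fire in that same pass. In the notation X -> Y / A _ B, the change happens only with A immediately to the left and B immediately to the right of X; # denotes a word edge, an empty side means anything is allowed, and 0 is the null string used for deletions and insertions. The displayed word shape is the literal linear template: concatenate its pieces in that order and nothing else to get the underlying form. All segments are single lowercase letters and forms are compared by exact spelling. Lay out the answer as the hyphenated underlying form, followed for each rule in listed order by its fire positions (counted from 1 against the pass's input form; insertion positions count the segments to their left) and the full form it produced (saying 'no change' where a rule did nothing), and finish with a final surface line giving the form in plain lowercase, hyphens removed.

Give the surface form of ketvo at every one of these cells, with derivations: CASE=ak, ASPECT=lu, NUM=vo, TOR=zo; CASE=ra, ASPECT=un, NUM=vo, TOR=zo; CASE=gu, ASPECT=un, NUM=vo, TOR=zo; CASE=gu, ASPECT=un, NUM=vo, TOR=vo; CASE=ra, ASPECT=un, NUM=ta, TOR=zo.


cell CASE=ak, ASPECT=lu, NUM=vo, TOR=zo:
underlying: mov-ketvo-gu-te-ib
1. f -> v, k -> g, p -> b / V _ V: no change
2. b -> p, d -> t, g -> k, v -> f, z -> s / _ #: fires at position(s) 14: movketvoguteip
surface: movketvoguteip

cell CASE=ra, ASPECT=un, NUM=vo, TOR=zo:
underlying: l-ketvo-gu-tog-ib
1. f -> v, k -> g, p -> b / V _ V: no change
2. b -> p, d -> t, g -> k, v -> f, z -> s / _ #: fires at position(s) 13: lketvogutogip
surface: lketvogutogip

cell CASE=gu, ASPECT=un, NUM=vo, TOR=zo:
underlying: l-ketvo-gu-ak-ib
1. f -> v, k -> g, p -> b / V _ V: fires at position(s) 10: lketvoguagib
2. b -> p, d -> t, g -> k, v -> f, z -> s / _ #: fires at position(s) 12: lketvoguagip
surface: lketvoguagip

cell CASE=gu, ASPECT=un, NUM=vo, TOR=vo:
underlying: l-ketvo-gu-ak-e
1. f -> v, k -> g, p -> b / V _ V: fires at position(s) 10: lketvoguage
2. b -> p, d -> t, g -> k, v -> f, z -> s / _ #: no change
surface: lketvoguage

cell CASE=ra, ASPECT=un, NUM=ta, TOR=zo:
underlying: l-ketvo-rak-tog-ib
1. f -> v, k -> g, p -> b / V _ V: no change
2. b -> p, d -> t, g -> k, v -> f, z -> s / _ #: fires at position(s) 14: lketvoraktogip
surface: lketvoraktogip


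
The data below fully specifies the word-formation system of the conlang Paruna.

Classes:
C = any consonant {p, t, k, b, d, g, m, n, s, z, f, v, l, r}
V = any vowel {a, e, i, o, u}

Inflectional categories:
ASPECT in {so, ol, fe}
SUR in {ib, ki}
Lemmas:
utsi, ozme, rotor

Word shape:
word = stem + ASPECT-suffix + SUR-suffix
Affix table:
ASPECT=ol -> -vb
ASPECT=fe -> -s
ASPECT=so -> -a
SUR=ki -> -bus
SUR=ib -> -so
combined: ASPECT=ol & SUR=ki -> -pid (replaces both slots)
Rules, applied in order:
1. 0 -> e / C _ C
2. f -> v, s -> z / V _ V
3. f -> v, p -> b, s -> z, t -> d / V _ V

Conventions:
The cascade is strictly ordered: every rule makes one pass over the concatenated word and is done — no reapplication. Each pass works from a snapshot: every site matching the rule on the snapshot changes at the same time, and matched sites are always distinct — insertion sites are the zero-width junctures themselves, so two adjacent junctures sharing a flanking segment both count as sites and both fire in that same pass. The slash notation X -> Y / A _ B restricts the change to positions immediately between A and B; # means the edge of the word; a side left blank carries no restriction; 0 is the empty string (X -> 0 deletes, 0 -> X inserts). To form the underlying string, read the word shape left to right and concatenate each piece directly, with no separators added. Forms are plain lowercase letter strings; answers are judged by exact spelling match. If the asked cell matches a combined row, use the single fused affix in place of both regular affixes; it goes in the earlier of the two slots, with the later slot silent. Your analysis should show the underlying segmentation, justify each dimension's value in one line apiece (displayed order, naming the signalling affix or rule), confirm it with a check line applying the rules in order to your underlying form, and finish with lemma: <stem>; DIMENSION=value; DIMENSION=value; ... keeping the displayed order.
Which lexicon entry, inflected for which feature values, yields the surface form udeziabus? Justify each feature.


underlying: utsi-a-bus
ASPECT=so - signalled by the affix -a
SUR=ki - signalled by the affix -bus
check: utsiabus -> utesiabus -> uteziabus -> udeziabus
lemma: utsi; ASPECT=so; SUR=ki


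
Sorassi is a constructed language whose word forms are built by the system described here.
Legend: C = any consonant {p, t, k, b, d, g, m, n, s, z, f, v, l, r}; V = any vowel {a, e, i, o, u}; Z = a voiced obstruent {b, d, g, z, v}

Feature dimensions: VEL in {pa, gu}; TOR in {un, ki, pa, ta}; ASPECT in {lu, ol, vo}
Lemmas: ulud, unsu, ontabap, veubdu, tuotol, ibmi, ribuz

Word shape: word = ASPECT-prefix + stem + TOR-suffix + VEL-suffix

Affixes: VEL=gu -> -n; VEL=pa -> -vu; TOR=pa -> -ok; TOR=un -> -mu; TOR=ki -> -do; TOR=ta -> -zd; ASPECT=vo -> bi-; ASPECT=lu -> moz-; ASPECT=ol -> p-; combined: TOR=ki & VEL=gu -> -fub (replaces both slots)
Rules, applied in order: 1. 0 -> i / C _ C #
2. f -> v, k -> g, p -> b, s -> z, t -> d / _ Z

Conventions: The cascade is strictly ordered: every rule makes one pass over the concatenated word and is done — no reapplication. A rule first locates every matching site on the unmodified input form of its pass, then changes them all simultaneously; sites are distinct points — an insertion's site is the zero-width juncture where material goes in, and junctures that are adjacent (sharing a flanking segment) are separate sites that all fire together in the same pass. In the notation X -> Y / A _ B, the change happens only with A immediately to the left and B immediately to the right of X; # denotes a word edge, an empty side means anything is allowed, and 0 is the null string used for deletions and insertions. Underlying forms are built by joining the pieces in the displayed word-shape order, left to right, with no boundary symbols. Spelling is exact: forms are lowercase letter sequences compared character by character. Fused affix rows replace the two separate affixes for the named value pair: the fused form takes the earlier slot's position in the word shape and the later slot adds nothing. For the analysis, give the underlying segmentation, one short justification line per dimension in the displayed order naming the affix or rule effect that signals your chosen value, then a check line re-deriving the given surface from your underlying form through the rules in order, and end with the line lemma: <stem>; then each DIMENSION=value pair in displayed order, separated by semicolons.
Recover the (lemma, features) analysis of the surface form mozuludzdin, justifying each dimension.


underlying: moz-ulud-zd-n
VEL=gu - signalled by the affix -n
TOR=ta - signalled by the affix -zd
ASPECT=lu - signalled by the affix moz-
check: mozuludzdn -> mozuludzdin -> mozuludzdin
lemma: ulud; VEL=gu; TOR=ta; ASPECT=lu


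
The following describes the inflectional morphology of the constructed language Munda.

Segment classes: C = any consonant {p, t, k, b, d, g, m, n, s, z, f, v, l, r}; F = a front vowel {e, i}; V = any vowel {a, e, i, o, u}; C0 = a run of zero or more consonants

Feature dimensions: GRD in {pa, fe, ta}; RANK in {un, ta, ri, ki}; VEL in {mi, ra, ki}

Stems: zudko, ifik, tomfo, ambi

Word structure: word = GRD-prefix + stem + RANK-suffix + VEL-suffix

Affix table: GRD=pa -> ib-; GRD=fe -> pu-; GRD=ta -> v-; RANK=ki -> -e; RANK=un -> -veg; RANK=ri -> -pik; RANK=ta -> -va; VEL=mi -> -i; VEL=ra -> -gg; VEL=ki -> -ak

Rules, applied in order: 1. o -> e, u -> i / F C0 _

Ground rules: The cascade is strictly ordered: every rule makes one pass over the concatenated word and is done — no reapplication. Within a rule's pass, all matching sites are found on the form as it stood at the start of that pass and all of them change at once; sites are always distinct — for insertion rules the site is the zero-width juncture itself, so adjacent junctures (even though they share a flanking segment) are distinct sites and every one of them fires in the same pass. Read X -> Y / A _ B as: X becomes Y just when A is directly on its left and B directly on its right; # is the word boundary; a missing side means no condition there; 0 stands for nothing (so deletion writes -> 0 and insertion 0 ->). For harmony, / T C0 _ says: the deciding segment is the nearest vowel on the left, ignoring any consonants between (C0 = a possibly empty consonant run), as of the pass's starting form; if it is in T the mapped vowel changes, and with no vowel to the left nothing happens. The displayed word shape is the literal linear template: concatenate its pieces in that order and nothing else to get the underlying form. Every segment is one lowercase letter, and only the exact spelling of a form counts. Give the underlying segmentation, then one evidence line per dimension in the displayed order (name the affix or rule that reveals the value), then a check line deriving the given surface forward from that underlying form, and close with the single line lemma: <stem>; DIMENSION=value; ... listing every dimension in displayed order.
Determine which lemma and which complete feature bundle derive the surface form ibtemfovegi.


underlying: ib-tomfo-veg-i
GRD=pa - signalled by the affix ib-
RANK=un - signalled by the affix -veg
VEL=mi - signalled by the affix -i
check: ibtomfovegi -> ibtemfovegi
lemma: tomfo; GRD=pa; RANK=un; VEL=mi


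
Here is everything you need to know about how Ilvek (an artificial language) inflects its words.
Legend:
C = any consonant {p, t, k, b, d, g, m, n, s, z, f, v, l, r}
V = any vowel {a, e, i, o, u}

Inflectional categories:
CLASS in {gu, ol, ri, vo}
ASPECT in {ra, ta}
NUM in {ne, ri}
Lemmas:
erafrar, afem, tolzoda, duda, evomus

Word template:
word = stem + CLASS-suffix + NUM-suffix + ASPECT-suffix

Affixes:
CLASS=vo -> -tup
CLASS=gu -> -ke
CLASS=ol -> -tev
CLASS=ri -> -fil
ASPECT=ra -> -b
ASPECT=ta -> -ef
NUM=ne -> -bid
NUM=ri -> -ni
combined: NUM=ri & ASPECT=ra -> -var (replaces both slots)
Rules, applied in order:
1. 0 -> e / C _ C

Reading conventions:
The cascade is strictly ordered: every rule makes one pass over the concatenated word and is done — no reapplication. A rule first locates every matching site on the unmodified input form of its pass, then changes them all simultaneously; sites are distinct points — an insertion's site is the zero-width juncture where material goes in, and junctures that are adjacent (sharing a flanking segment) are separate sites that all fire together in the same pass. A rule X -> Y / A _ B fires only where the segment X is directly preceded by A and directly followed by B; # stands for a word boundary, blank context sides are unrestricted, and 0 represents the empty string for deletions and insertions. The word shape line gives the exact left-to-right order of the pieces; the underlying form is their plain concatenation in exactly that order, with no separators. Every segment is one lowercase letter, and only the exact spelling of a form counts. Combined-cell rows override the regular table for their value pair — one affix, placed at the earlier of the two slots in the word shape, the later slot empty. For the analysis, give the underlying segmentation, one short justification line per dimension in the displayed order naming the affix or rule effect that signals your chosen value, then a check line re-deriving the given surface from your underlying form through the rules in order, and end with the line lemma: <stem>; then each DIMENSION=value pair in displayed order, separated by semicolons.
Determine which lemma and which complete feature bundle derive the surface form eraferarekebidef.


underlying: erafrar-ke-bid-ef
CLASS=gu - signalled by the affix -ke
ASPECT=ta - signalled by the affix -ef
NUM=ne - signalled by the affix -bid
check: erafrarkebidef -> eraferarekebidef
lemma: erafrar; CLASS=gu; ASPECT=ta; NUM=ne


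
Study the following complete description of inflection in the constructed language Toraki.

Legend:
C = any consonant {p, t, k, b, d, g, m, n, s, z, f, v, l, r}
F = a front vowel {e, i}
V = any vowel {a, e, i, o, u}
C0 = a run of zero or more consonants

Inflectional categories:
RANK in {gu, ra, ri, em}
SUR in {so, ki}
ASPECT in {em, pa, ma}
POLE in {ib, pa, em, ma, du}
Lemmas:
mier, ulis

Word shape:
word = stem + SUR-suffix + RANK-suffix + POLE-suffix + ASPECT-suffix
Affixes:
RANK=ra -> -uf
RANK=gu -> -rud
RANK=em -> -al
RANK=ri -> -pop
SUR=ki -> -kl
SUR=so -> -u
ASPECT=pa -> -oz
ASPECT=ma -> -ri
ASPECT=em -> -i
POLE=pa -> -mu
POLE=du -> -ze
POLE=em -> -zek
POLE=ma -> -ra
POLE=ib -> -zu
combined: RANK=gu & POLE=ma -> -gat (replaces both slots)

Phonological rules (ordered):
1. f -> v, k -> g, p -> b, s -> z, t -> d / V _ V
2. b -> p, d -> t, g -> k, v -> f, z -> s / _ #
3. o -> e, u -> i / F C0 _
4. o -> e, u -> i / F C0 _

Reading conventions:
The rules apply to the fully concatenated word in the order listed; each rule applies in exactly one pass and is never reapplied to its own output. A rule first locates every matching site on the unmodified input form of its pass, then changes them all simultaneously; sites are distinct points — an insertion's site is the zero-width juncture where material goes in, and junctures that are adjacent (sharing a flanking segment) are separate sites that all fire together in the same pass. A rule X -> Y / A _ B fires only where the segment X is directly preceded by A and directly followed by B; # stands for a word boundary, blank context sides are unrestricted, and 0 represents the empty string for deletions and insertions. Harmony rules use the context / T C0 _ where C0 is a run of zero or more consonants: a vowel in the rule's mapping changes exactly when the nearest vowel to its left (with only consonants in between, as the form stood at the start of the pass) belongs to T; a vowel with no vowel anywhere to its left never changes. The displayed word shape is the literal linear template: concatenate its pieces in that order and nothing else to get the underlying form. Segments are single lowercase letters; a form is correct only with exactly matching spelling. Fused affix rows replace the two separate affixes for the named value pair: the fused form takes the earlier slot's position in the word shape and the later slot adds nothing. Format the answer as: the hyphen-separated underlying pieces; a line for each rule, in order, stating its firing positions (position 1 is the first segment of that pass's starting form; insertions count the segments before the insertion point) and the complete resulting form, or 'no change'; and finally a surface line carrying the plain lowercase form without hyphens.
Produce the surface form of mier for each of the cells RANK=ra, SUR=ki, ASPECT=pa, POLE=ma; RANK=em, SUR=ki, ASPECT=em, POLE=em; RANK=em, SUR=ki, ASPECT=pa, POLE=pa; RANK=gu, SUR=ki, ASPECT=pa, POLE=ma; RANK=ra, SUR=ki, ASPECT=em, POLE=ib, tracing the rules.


cell RANK=ra, SUR=ki, ASPECT=pa, POLE=ma:
underlying: mier-kl-uf-ra-oz
1. f -> v, k -> g, p -> b, s -> z, t -> d / V _ V: no change
2. b -> p, d -> t, g -> k, v -> f, z -> s / _ #: fires at position(s) 12: mierklufraos
3. o -> e, u -> i / F C0 _: fires at position(s) 7: mierklifraos
4. o -> e, u -> i / F C0 _: no change
surface: mierklifraos

cell RANK=em, SUR=ki, ASPECT=em, POLE=em:
underlying: mier-kl-al-zek-i
1. f -> v, k -> g, p -> b, s -> z, t -> d / V _ V: fires at position(s) 11: mierklalzegi
2. b -> p, d -> t, g -> k, v -> f, z -> s / _ #: no change
3. o -> e, u -> i / F C0 _: no change
4. o -> e, u -> i / F C0 _: no change
surface: mierklalzegi

cell RANK=em, SUR=ki, ASPECT=pa, POLE=pa:
underlying: mier-kl-al-mu-oz
1. f -> v, k -> g, p -> b, s -> z, t -> d / V _ V: no change
2. b -> p, d -> t, g -> k, v -> f, z -> s / _ #: fires at position(s) 12: mierklalmuos
3. o -> e, u -> i / F C0 _: no change
4. o -> e, u -> i / F C0 _: no change
surface: mierklalmuos

cell RANK=gu, SUR=ki, ASPECT=pa, POLE=ma:
underlying: mier-kl-gat-oz
1. f -> v, k -> g, p -> b, s -> z, t -> d / V _ V: fires at position(s) 9: mierklgadoz
2. b -> p, d -> t, g -> k, v -> f, z -> s / _ #: fires at position(s) 11: mierklgados
3. o -> e, u -> i / F C0 _: no change
4. o -> e, u -> i / F C0 _: no change
surface: mierklgados

cell RANK=ra, SUR=ki, ASPECT=em, POLE=ib:
underlying: mier-kl-uf-zu-i
1. f -> v, k -> g, p -> b, s -> z, t -> d / V _ V: no change
2. b -> p, d -> t, g -> k, v -> f, z -> s / _ #: no change
3. o -> e, u -> i / F C0 _: fires at position(s) 7: mierklifzui
4. o -> e, u -> i / F C0 _: fires at position(s) 10: mierklifzii
surface: mierklifzii


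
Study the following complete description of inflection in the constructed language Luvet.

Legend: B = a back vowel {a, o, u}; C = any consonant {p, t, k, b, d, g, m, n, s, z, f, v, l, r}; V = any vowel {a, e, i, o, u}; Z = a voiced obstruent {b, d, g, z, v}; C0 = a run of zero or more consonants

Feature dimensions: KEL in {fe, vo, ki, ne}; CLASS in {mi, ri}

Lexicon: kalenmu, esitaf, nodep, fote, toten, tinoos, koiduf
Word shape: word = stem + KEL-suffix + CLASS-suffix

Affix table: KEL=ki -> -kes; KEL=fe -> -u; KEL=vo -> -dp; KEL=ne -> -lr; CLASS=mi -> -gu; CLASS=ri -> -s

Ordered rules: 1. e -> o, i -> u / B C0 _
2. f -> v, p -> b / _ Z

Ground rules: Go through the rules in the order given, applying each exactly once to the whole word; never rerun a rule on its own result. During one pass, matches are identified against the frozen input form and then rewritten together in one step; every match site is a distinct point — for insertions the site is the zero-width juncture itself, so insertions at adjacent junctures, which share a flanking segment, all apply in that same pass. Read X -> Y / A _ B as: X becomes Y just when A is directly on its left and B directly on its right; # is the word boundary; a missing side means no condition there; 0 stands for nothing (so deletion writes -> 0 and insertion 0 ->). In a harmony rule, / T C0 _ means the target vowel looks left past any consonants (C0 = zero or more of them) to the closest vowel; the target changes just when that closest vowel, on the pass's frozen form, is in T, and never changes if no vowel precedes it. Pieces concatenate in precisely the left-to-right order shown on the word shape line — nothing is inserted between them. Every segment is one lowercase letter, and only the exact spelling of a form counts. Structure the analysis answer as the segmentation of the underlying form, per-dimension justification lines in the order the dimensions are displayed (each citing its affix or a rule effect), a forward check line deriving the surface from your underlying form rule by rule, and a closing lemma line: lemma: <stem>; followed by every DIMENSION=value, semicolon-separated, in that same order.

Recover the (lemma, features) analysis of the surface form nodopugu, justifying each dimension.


underlying: nodep-u-gu
KEL=fe - signalled by the affix -u
CLASS=mi - signalled by the affix -gu
check: nodepugu -> nodopugu -> nodopugu
lemma: nodep; KEL=fe; CLASS=mi


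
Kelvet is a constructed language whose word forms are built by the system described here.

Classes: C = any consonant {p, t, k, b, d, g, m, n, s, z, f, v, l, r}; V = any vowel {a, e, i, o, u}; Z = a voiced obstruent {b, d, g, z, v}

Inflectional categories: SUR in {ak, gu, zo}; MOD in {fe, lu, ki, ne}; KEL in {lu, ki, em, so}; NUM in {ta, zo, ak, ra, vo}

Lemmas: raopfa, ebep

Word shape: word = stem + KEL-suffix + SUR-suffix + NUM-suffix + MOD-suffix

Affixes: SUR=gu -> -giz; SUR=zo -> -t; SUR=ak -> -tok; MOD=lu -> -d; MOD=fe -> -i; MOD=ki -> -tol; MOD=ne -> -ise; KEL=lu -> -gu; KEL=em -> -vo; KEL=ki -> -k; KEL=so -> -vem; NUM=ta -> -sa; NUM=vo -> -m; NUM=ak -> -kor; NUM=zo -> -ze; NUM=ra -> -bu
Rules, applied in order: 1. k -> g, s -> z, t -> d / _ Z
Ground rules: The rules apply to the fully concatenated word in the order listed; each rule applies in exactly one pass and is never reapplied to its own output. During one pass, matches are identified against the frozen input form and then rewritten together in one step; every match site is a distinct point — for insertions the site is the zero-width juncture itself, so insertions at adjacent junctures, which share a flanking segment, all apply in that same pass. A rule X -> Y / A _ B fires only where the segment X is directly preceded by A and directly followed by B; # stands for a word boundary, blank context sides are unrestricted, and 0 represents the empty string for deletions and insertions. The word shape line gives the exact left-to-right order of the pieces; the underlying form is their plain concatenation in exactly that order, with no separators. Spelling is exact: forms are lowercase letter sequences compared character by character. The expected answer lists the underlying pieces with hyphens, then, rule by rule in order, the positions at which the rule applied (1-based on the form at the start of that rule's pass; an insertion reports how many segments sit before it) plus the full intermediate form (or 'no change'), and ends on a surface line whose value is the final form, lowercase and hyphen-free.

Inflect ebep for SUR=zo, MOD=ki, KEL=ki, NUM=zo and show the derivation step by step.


underlying: ebep-k-t-ze-tol
1. k -> g, s -> z, t -> d / _ Z: fires at position(s) 6: ebepkdzetol
surface: ebepkdzetol


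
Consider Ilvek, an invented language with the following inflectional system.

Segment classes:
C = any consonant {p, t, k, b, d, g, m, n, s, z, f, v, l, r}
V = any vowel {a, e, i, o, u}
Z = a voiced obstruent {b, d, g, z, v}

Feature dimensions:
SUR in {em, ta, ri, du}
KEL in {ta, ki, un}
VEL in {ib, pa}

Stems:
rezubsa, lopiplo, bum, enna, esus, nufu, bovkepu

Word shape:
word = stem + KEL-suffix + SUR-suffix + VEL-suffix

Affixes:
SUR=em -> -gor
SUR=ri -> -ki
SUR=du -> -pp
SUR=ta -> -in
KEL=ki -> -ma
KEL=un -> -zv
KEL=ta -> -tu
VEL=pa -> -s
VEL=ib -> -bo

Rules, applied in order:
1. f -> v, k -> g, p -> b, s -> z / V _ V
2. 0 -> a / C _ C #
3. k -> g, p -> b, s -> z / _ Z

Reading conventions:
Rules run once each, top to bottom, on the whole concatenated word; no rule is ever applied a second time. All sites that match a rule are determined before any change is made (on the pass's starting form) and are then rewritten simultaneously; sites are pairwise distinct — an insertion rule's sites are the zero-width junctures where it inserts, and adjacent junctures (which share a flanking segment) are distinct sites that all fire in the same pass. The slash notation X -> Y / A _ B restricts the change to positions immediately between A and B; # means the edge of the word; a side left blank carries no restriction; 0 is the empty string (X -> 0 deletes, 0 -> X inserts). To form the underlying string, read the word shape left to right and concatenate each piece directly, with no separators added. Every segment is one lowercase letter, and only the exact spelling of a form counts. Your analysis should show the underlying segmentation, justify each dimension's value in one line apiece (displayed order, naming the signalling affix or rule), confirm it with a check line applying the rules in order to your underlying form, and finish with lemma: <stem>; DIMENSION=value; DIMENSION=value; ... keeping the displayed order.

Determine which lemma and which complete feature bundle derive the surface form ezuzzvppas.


underlying: esus-zv-pp-s
SUR=du - signalled by the affix -pp
KEL=un - signalled by the affix -zv
VEL=pa - signalled by the affix -s
check: esuszvpps -> ezuszvpps -> ezuszvppas -> ezuzzvppas
lemma: esus; SUR=du; KEL=un; VEL=pa


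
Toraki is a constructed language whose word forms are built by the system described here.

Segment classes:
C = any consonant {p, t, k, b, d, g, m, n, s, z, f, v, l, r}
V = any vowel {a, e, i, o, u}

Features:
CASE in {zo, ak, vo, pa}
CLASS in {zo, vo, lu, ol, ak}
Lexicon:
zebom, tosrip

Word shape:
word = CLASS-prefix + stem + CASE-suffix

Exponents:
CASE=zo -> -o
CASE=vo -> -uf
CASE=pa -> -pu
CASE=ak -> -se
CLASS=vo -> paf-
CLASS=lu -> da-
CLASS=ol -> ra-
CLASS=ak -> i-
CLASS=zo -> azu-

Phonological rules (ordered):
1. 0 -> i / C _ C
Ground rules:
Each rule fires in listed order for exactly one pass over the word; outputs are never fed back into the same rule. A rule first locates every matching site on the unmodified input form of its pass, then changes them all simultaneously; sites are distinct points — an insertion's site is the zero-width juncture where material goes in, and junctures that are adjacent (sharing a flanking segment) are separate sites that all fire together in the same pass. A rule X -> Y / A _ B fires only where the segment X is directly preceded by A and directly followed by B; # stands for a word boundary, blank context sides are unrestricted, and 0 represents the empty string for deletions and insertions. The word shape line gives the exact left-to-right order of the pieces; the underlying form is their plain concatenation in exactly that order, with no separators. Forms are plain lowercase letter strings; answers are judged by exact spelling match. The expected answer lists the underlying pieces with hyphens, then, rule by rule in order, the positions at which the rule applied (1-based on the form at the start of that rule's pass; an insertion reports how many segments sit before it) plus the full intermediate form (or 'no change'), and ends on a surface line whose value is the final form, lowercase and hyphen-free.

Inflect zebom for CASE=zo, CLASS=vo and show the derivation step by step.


underlying: paf-zebom-o
1. 0 -> i / C _ C: inserts after position(s) 3: pafizebomo
surface: pafizebomo


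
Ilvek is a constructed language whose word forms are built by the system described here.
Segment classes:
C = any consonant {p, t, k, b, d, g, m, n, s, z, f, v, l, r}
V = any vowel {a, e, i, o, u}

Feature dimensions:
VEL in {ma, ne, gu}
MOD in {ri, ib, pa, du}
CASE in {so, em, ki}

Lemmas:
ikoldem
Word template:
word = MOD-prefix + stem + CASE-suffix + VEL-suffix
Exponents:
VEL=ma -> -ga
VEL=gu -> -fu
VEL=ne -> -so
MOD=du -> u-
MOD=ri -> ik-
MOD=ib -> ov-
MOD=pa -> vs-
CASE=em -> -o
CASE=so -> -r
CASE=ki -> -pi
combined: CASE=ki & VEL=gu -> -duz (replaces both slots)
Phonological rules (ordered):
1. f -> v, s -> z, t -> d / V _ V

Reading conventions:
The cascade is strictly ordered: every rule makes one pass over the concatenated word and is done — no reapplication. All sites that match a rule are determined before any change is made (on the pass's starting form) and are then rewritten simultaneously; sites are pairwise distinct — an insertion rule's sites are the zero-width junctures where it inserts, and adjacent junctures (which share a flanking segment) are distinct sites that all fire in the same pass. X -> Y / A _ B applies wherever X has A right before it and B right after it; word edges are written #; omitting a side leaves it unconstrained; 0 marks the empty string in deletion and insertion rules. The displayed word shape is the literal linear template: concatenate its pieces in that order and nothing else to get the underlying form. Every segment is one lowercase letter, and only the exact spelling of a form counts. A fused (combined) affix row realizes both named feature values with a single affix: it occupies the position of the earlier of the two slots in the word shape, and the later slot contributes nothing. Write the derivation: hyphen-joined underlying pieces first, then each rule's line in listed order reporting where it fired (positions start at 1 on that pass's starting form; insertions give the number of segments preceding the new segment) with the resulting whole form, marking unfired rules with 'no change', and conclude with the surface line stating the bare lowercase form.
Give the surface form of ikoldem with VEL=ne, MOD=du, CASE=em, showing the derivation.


underlying: u-ikoldem-o-so
1. f -> v, s -> z, t -> d / V _ V: fires at position(s) 10: uikoldemozo
surface: uikoldemozo


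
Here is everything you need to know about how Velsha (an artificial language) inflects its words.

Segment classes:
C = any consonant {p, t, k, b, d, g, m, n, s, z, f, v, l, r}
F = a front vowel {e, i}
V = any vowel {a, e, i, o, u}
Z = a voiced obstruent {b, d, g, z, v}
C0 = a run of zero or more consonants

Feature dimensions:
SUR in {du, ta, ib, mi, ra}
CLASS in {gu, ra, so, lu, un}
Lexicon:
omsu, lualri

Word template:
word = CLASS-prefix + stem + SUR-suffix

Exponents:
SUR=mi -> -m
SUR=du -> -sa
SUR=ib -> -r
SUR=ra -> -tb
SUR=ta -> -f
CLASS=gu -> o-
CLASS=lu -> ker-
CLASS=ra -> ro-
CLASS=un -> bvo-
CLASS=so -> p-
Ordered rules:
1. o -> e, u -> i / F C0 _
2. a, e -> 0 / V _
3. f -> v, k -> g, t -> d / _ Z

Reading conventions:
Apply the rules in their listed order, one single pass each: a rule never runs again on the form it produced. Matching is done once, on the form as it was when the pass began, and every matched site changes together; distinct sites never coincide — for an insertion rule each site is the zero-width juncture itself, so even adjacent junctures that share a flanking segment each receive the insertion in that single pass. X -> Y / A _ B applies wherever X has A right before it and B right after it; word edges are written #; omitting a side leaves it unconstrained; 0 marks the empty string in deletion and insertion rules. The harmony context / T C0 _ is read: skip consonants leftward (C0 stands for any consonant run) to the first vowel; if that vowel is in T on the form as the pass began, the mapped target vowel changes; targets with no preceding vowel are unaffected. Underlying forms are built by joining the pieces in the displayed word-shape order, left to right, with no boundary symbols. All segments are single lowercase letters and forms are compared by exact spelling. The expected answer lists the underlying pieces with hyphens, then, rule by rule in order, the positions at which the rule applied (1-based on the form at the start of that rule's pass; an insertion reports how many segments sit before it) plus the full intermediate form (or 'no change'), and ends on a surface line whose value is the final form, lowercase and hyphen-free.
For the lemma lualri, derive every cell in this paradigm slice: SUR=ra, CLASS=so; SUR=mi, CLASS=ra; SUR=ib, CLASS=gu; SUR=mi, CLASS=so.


cell SUR=ra, CLASS=so:
underlying: p-lualri-tb
1. o -> e, u -> i / F C0 _: no change
2. a, e -> 0 / V _: fires at position(s) 4: plulritb
3. f -> v, k -> g, t -> d / _ Z: fires at position(s) 7: plulridb
surface: plulridb

cell SUR=mi, CLASS=ra:
underlying: ro-lualri-m
1. o -> e, u -> i / F C0 _: no change
2. a, e -> 0 / V _: fires at position(s) 5: rolulrim
3. f -> v, k -> g, t -> d / _ Z: no change
surface: rolulrim

cell SUR=ib, CLASS=gu:
underlying: o-lualri-r
1. o -> e, u -> i / F C0 _: no change
2. a, e -> 0 / V _: fires at position(s) 4: olulrir
3. f -> v, k -> g, t -> d / _ Z: no change
surface: olulrir

cell SUR=mi, CLASS=so:
underlying: p-lualri-m
1. o -> e, u -> i / F C0 _: no change
2. a, e -> 0 / V _: fires at position(s) 4: plulrim
3. f -> v, k -> g, t -> d / _ Z: no change
surface: plulrim


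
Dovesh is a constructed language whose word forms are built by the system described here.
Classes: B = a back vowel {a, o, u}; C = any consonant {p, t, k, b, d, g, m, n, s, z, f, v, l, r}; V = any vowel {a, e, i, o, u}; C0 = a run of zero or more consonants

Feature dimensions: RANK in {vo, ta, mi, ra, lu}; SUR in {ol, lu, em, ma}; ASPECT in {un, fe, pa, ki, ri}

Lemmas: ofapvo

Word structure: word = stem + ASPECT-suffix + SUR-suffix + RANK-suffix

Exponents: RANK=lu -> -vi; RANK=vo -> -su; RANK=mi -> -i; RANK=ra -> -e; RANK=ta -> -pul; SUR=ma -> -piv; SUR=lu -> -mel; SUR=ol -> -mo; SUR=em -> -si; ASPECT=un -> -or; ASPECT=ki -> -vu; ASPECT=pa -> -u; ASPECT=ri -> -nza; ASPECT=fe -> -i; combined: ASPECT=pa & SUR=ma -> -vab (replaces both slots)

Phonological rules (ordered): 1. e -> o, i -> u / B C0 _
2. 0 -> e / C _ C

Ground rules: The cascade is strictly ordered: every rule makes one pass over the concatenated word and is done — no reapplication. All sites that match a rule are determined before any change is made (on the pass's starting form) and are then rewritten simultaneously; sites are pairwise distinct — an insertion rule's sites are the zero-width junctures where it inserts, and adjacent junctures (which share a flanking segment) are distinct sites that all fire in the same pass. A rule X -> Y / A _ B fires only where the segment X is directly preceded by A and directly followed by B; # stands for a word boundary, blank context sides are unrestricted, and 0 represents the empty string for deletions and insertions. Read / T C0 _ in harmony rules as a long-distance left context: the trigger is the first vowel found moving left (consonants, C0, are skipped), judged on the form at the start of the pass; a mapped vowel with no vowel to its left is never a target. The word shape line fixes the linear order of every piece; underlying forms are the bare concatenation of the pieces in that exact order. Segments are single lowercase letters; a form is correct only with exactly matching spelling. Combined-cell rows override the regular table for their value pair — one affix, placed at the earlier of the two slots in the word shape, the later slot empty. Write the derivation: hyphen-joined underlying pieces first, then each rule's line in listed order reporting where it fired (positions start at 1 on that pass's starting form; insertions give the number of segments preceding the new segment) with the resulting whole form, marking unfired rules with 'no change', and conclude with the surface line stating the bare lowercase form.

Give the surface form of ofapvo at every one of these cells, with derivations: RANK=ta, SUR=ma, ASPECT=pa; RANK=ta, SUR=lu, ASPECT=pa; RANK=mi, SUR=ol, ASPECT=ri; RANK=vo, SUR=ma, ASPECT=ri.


cell RANK=ta, SUR=ma, ASPECT=pa:
underlying: ofapvo-vab-pul
1. e -> o, i -> u / B C0 _: no change
2. 0 -> e / C _ C: inserts after position(s) 4, 9: ofapevovabepul
surface: ofapevovabepul

cell RANK=ta, SUR=lu, ASPECT=pa:
underlying: ofapvo-u-mel-pul
1. e -> o, i -> u / B C0 _: fires at position(s) 9: ofapvoumolpul
2. 0 -> e / C _ C: inserts after position(s) 4, 10: ofapevoumolepul
surface: ofapevoumolepul

cell RANK=mi, SUR=ol, ASPECT=ri:
underlying: ofapvo-nza-mo-i
1. e -> o, i -> u / B C0 _: fires at position(s) 12: ofapvonzamou
2. 0 -> e / C _ C: inserts after position(s) 4, 7: ofapevonezamou
surface: ofapevonezamou

cell RANK=vo, SUR=ma, ASPECT=ri:
underlying: ofapvo-nza-piv-su
1. e -> o, i -> u / B C0 _: fires at position(s) 11: ofapvonzapuvsu
2. 0 -> e / C _ C: inserts after position(s) 4, 7, 12: ofapevonezapuvesu
surface: ofapevonezapuvesu
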